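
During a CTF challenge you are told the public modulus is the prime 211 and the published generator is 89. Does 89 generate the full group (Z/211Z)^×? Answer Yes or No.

φ(211) = 211 − 1 = 210 = 2 · 3 · 5 · 7.
An element g generates (Z/211Z)^× iff g^(210/q) ≢ 1 (mod 211) for each prime q ∈ {2, 3, 5, 7}.
89^105 ≡ 210 (mod 211)  [q = 2: ≢ 1 ✓]
89^70 ≡ 1 (mod 211)  [q = 3: ≡ 1 ✗]
89^42 ≡ 71 (mod 211)  [q = 5: ≢ 1 ✓]
89^30 ≡ 171 (mod 211)  [q = 7: ≢ 1 ✓]
The check at q = 3 fails, so 89 generates a proper subgroup.

No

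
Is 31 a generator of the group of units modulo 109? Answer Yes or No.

φ(109) = 109 − 1 = 108 = 2^2 · 3^3.
31 is a primitive root mod 109 iff 31^(φ(109)/q) ≢ 1 for every prime q | φ(109), i.e. q ∈ {2, 3}.
31^54 ≡ 1 (mod 109)  [q = 2: ≡ 1 ✗]
31^36 ≡ 45 (mod 109)  [q = 3: ≢ 1 ✓]
31^54 ≡ 1 shows ord(31) | 54, strictly less than φ(109); not a primitive root.

No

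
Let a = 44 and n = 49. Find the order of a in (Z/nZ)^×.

21

By Lagrange's theorem, ord_49(44) divides φ(49) = φ(7^2) = 7·(7−1) = 42 = 2 · 3 · 7.
Divisors of 42: 1, 2, 3, 6, 7, 14, 21, 42.
Test each divisor d:
44^1 ≡ 44 (mod 49)
44^2 ≡ 25 (mod 49)
44^3 ≡ 22 (mod 49)
44^6 ≡ 43 (mod 49)
44^7 ≡ 30 (mod 49)
44^14 ≡ 18 (mod 49)
44^21 ≡ 1 (mod 49) ✓
So ord_49(44) = 21.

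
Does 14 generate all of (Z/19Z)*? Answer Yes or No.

Yes

φ(19) = 19 − 1 = 18 = 2 · 3^2.
Test 14^(18/q) mod 19 for each prime factor q of 18:
14^9 ≡ 18 (mod 19)  [q = 2: ≢ 1 ✓]
14^6 ≡ 7 (mod 19)  [q = 3: ≢ 1 ✓]
None equal 1, so ord_19(14) = 18: 14 is a primitive root.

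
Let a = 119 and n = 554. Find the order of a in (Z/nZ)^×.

ord(119) | φ(554) = φ(2)·φ(277) = 1·276 = 276 = 2^2 · 3 · 23.
Divisors of 276: 1, 2, 3, 4, 6, 12, 23, 46, 69, 92, 138, 276.
Compute 119^d (mod 554) for the divisors d until we hit 1:
119^1 ≡ 119
119^2 ≡ 311
119^3 ≡ 445
119^4 ≡ 325
119^6 ≡ 247
119^12 ≡ 69
119^23 ≡ 459
119^46 ≡ 161
119^69 ≡ 217
119^92 ≡ 437
119^138 ≡ 553
119^276 ≡ 1
So ord_554(119) = 276.

276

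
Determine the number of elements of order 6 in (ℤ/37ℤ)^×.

2

φ(37) = 37 − 1 = 36 = 2^2 · 3^2.
(Z/37Z)^× is cyclic (|G| = 36); a cyclic group of order m has exactly φ(d) elements of each order d | m, and none otherwise.
6 = 2 · 3 divides 36, and φ(6) = 2.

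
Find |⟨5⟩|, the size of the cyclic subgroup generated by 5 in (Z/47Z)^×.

By Lagrange's theorem, ord_47(5) divides φ(47) = 47 − 1 = 46 = 2 · 23.
Divisors of 46: 1, 2, 23, 46.
Evaluate successive powers at the divisors of 46:
5^1 ≡ 5 (mod 47)
5^2 ≡ 25 (mod 47)
5^23 ≡ 46 (mod 47)
5^46 ≡ 1 (mod 47) ✓
The smallest such exponent is 46, so the order of 5 is 46.

46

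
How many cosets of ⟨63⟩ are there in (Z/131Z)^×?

10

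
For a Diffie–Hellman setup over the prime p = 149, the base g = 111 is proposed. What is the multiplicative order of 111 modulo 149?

ord(111) | φ(149) = 149 − 1 = 148 = 2^2 · 37.
Divisors of 148: 1, 2, 4, 37, 74, 148.
Evaluate successive powers at the divisors of 148:
111^1 ≡ 111 (mod 149)
111^2 ≡ 103 (mod 149)
111^4 ≡ 30 (mod 149)
111^37 ≡ 44 (mod 149)
111^74 ≡ 148 (mod 149)
111^148 ≡ 1 (mod 149) ✓
Hence ord(111) = 148.

148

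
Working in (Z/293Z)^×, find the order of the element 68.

146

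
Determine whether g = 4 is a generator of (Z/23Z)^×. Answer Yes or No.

No

φ(23) = 23 − 1 = 22 = 2 · 11.
It suffices to check that the order of 4 is not a proper divisor of 22: compute 4^(22/q) for q ∈ {2, 11}.
4^11 ≡ 1 (mod 23)  [q = 2: ≡ 1 ✗]
4^2 ≡ 16 (mod 23)  [q = 11: ≢ 1 ✓]
4^11 ≡ 1 shows ord(4) | 11, strictly less than φ(23); not a primitive root.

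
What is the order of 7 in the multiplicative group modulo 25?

By Lagrange's theorem, ord_25(7) divides φ(25) = φ(5^2) = 5·(5−1) = 20 = 2^2 · 5.
Divisors of 20: 1, 2, 4, 5, 10, 20.
Evaluate successive powers at the divisors of 20:
7^1 ≡ 7 (mod 25)
7^2 ≡ 24 (mod 25)
7^4 ≡ 1 (mod 25) ✓
So ord_25(7) = 4.

4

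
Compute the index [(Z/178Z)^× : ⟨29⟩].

1

ord(29) | φ(178) = φ(2)·φ(89) = 1·88 = 88 = 2^3 · 11.
Divisors of 88: 1, 2, 4, 8, 11, 22, 44, 88.
Compute 29^d (mod 178) for the divisors d until we hit 1:
29^1 ≡ 29
29^2 ≡ 129
29^4 ≡ 87
29^8 ≡ 93
29^11 ≡ 101
29^22 ≡ 55
29^44 ≡ 177
29^88 ≡ 1
Thus |⟨29⟩| = ord(29) = 88.
The index is φ(178) / ord(29) = 88 / 88 = 1.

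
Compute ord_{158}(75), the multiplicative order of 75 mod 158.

By Lagrange's theorem, ord_158(75) divides φ(158) = φ(2)·φ(79) = 1·78 = 78 = 2 · 3 · 13.
Divisors of 78: 1, 2, 3, 6, 13, 26, 39, 78.
Compute 75^d (mod 158) for the divisors d until we hit 1:
75^1 ≡ 75
75^2 ≡ 95
75^3 ≡ 15
75^6 ≡ 67
75^13 ≡ 135
75^26 ≡ 55
75^39 ≡ 157
75^78 ≡ 1
So ord_158(75) = 78.

78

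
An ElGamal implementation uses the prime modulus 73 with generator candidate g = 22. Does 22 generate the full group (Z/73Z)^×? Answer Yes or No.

No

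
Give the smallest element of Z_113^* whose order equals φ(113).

φ(113) = 113 − 1 = 112 = 2^4 · 7.
Test candidates g = 2, 3, … against the prime factors q ∈ {2, 7} of φ(113): g is a generator iff g^(112/q) ≢ 1 for every such q.
g = 2: 2^56 ≡ 1 — hits 1, so not a primitive root.
g = 3: 3^56 ≡ 112; 3^16 ≡ 49 — none is 1, so 3 is a primitive root.
Hence the least primitive root of 113 is 3.

3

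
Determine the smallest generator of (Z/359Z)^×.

φ(359) = 359 − 1 = 358 = 2 · 179.
g is a primitive root iff g^(358/q) ≢ 1 (mod 359) for each prime q ∈ {2, 179}.
g = 2: 2^179 ≡ 1 — hits 1, so not a primitive root.
g = 3: 3^179 ≡ 1 — hits 1, so not a primitive root.
g = 4: 4^179 ≡ 1 — hits 1, so not a primitive root.
g = 5: 5^179 ≡ 1 — hits 1, so not a primitive root.
g = 6: 6^179 ≡ 1 — hits 1, so not a primitive root.
g = 7: 7^179 ≡ 358; 7^2 ≡ 49 — none is 1, so 7 is a primitive root.
So 7 is the smallest generator of (Z/359Z)^×.

7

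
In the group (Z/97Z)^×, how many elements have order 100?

0

φ(97) = 97 − 1 = 96 = 2^5 · 3.
Since (Z/97Z)^× is cyclic of order 96, the number of elements of order d is φ(d) when d | 96 and 0 otherwise.
Here 96 is not a multiple of 100, so there are no elements of order 100.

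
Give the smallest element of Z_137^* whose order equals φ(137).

φ(137) = 137 − 1 = 136 = 2^3 · 17.
g is a primitive root iff g^(136/q) ≢ 1 (mod 137) for each prime q ∈ {2, 17}.
g = 2: 2^68 ≡ 1 — hits 1, so not a primitive root.
g = 3: 3^68 ≡ 136; 3^8 ≡ 122 — none is 1, so 3 is a primitive root.
The smallest primitive root modulo 137 is 3.

3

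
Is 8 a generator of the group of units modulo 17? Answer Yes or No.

φ(17) = 17 − 1 = 16 = 2^4.
8 is a primitive root mod 17 iff 8^(φ(17)/q) ≢ 1 for every prime q | φ(17), i.e. q ∈ {2}.
8^8 ≡ 1 (mod 17)  [q = 2: ≡ 1 ✗]
Since 8^8 ≡ 1, the order of 8 divides 8 < 16, so 8 is not a primitive root.

No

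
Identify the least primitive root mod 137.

φ(137) = 137 − 1 = 136 = 2^3 · 17.
Test candidates g = 2, 3, … against the prime factors q ∈ {2, 17} of φ(137): g is a generator iff g^(136/q) ≢ 1 for every such q.
g = 2: 2^68 ≡ 1 — hits 1, so not a primitive root.
g = 3: 3^68 ≡ 136; 3^8 ≡ 122 — none is 1, so 3 is a primitive root.
So 3 is the smallest generator of (Z/137Z)^×.

3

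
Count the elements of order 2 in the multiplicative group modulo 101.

1

φ(101) = 101 − 1 = 100 = 2^2 · 5^2.
In a cyclic group of order 100, there are φ(d) elements of order d for each divisor d of 100, and zero for non-divisors.
2 | 100, and φ(2) = 2 − 1 = 1.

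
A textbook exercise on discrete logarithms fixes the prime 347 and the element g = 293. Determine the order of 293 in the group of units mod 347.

ord(293) | φ(347) = 347 − 1 = 346 = 2 · 173.
Divisors of 346: 1, 2, 173, 346.
Check 293^d mod 347 for each divisor in increasing order:
293^1 ≡ 293 (mod 347)
293^2 ≡ 140 (mod 347)
293^173 ≡ 1 (mod 347) ✓
So ord_347(293) = 173.

173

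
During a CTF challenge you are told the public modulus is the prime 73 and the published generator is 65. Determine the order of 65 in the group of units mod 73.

6

ord(65) | φ(73) = 73 − 1 = 72 = 2^3 · 3^2.
Divisors of 72: 1, 2, 3, 4, 6, 8, 9, 12, 18, 24, 36, 72.
Compute 65^d (mod 73) for the divisors d until we hit 1:
65^1 ≡ 65
65^2 ≡ 64
65^3 ≡ 72
65^4 ≡ 8
65^6 ≡ 1
The smallest such exponent is 6, so the order of 65 is 6.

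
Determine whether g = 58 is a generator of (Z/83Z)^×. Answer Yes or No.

Yes

φ(83) = 83 − 1 = 82 = 2 · 41.
It suffices to check that the order of 58 is not a proper divisor of 82: compute 58^(82/q) for q ∈ {2, 41}.
58^41 ≡ 82 (mod 83)  [q = 2: ≢ 1 ✓]
58^2 ≡ 44 (mod 83)  [q = 41: ≢ 1 ✓]
All checks pass, so 58 has order 82 and is a primitive root modulo 83.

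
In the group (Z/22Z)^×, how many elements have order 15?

φ(22) = φ(2)·φ(11) = 1·10 = 10 = 2 · 5.
(Z/22Z)^× is cyclic (|G| = 10); a cyclic group of order m has exactly φ(d) elements of each order d | m, and none otherwise.
Since 15 ∤ 10, the count is 0.

0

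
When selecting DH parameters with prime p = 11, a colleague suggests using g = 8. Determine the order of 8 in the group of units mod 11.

ord(8) | φ(11) = 11 − 1 = 10 = 2 · 5.
Divisors of 10: 1, 2, 5, 10.
Test each divisor d:
8^1 ≡ 8
8^2 ≡ 9
8^5 ≡ 10
8^10 ≡ 1
The smallest such exponent is 10, so the order of 8 is 10.

10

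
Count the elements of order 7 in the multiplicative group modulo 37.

φ(37) = 37 − 1 = 36 = 2^2 · 3^2.
(Z/37Z)^× is cyclic (|G| = 36); a cyclic group of order m has exactly φ(d) elements of each order d | m, and none otherwise.
Since 7 ∤ 36, the count is 0.

0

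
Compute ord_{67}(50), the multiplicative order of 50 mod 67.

66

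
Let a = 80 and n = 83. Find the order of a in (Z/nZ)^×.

By Lagrange's theorem, ord_83(80) divides φ(83) = 83 − 1 = 82 = 2 · 41.
Divisors of 82: 1, 2, 41, 82.
Test each divisor d:
80^1 ≡ 80
80^2 ≡ 9
80^41 ≡ 82
80^82 ≡ 1
Therefore the multiplicative order of 80 modulo 83 is 82.

82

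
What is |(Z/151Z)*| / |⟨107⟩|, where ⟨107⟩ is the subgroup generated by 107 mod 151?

3

By Lagrange's theorem, ord_151(107) divides φ(151) = 151 − 1 = 150 = 2 · 3 · 5^2.
Divisors of 150: 1, 2, 3, 5, 6, 10, 15, 25, 30, 50, 75, 150.
Test each divisor d:
107^1 ≡ 107 (mod 151)
107^2 ≡ 124 (mod 151)
107^3 ≡ 131 (mod 151)
107^5 ≡ 87 (mod 151)
107^6 ≡ 98 (mod 151)
107^10 ≡ 19 (mod 151)
107^15 ≡ 143 (mod 151)
107^25 ≡ 150 (mod 151)
107^30 ≡ 64 (mod 151)
107^50 ≡ 1 (mod 151) ✓
So ord_151(107) = 50, hence |⟨107⟩| = 50.
[(Z/151Z)^× : ⟨107⟩] = 150/50 = 3.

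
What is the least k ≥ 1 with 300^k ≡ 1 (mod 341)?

Since 300 ∈ (Z/341Z)^×, its order divides φ(341) = φ(11·31) = (11−1)·(31−1) = 10·30 = 300 = 2^2 · 3 · 5^2.
Divisors of 300: 1, 2, 3, 4, 5, 6, 10, 12, 15, 20, 25, 30, 50, 60, 75, 100, 150, 300.
Check 300^d mod 341 for each divisor in increasing order:
300^1 ≡ 300 (mod 341)
300^2 ≡ 317 (mod 341)
300^3 ≡ 302 (mod 341)
300^4 ≡ 235 (mod 341)
300^5 ≡ 254 (mod 341)
300^6 ≡ 157 (mod 341)
300^10 ≡ 67 (mod 341)
300^12 ≡ 97 (mod 341)
300^15 ≡ 309 (mod 341)
300^20 ≡ 56 (mod 341)
300^25 ≡ 243 (mod 341)
300^30 ≡ 1 (mod 341) ✓
The smallest such exponent is 30, so the order of 300 is 30.

30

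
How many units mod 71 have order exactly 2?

1

φ(71) = 71 − 1 = 70 = 2 · 5 · 7.
(Z/71Z)^× is cyclic (|G| = 70); a cyclic group of order m has exactly φ(d) elements of each order d | m, and none otherwise.
2 | 70, and φ(2) = 2 − 1 = 1.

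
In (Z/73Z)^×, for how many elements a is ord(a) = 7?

0

φ(73) = 73 − 1 = 72 = 2^3 · 3^2.
Since (Z/73Z)^× is cyclic of order 72, the number of elements of order d is φ(d) when d | 72 and 0 otherwise.
7 does not divide 72, so no element of (Z/73Z)^× has order 7.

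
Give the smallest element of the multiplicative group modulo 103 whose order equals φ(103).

φ(103) = 103 − 1 = 102 = 2 · 3 · 17.
Test candidates g = 2, 3, … against the prime factors q ∈ {2, 3, 17} of φ(103): g is a generator iff g^(102/q) ≢ 1 for every such q.
g = 2: 2^51 ≡ 1 — hits 1, so not a primitive root.
g = 3: 3^51 ≡ 102; 3^34 ≡ 1 — hits 1, so not a primitive root.
g = 4: 4^51 ≡ 1 — hits 1, so not a primitive root.
g = 5: 5^51 ≡ 102; 5^34 ≡ 56; 5^6 ≡ 72 — none is 1, so 5 is a primitive root.
The smallest primitive root modulo 103 is 5.

5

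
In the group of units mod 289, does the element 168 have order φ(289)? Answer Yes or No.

No

φ(289) = φ(17^2) = 17·(17−1) = 272 = 2^4 · 17.
168 is a primitive root mod 289 iff 168^(φ(289)/q) ≢ 1 for every prime q | φ(289), i.e. q ∈ {2, 17}.
168^136 ≡ 1 (mod 289)  [q = 2: ≡ 1 ✗]
168^16 ≡ 18 (mod 289)  [q = 17: ≢ 1 ✓]
The check at q = 2 fails, so 168 generates a proper subgroup.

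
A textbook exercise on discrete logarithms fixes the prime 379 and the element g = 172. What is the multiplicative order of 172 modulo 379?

Since 172 ∈ (Z/379Z)^×, its order divides φ(379) = 379 − 1 = 378 = 2 · 3^3 · 7.
Divisors of 378: 1, 2, 3, 6, 7, 9, 14, 18, 21, 27, 42, 54, 63, 126, 189, 378.
Test each divisor d:
172^1 ≡ 172 (mod 379)
172^2 ≡ 22 (mod 379)
172^3 ≡ 373 (mod 379)
172^6 ≡ 36 (mod 379)
172^7 ≡ 128 (mod 379)
172^9 ≡ 163 (mod 379)
172^14 ≡ 87 (mod 379)
172^18 ≡ 39 (mod 379)
172^21 ≡ 145 (mod 379)
172^27 ≡ 293 (mod 379)
172^42 ≡ 180 (mod 379)
172^54 ≡ 195 (mod 379)
172^63 ≡ 328 (mod 379)
172^126 ≡ 327 (mod 379)
172^189 ≡ 378 (mod 379)
172^378 ≡ 1 (mod 379) ✓
The smallest such exponent is 378, so the order of 172 is 378.

378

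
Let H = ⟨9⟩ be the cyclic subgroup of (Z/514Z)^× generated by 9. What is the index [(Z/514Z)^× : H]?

2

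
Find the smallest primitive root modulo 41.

6

φ(41) = 41 − 1 = 40 = 2^3 · 5.
Test candidates g = 2, 3, … against the prime factors q ∈ {2, 5} of φ(41): g is a generator iff g^(40/q) ≢ 1 for every such q.
g = 2: 2^20 ≡ 1 — hits 1, so not a primitive root.
g = 3: 3^20 ≡ 40; 3^8 ≡ 1 — hits 1, so not a primitive root.
g = 4: 4^20 ≡ 1 — hits 1, so not a primitive root.
g = 5: 5^20 ≡ 1 — hits 1, so not a primitive root.
g = 6: 6^20 ≡ 40; 6^8 ≡ 10 — none is 1, so 6 is a primitive root.
So 6 is the smallest generator of (Z/41Z)^×.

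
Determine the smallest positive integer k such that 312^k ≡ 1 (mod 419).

38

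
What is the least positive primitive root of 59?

φ(59) = 59 − 1 = 58 = 2 · 29.
g is a primitive root iff g^(58/q) ≢ 1 (mod 59) for each prime q ∈ {2, 29}.
g = 2: 2^29 ≡ 58; 2^2 ≡ 4 — none is 1, so 2 is a primitive root.
So 2 is the smallest generator of (Z/59Z)^×.

2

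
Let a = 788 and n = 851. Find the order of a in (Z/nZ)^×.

66

ord(788) | φ(851) = φ(23·37) = (23−1)·(37−1) = 22·36 = 792 = 2^3 · 3^2 · 11.
Divisors of 792: 1, 2, 3, 4, 6, 8, 9, 11, 12, 18, 22, 24, 33, 36, 44, 66, 72, 88, 99, 132, 198, 264, 396, 792.
Test each divisor d:
788^1 ≡ 788
788^2 ≡ 565
788^3 ≡ 147
788^4 ≡ 100
788^6 ≡ 334
788^8 ≡ 639
788^9 ≡ 591
788^11 ≡ 323
788^12 ≡ 75
788^18 ≡ 371
788^22 ≡ 507
788^24 ≡ 519
788^33 ≡ 369
788^36 ≡ 630
788^44 ≡ 47
788^66 ≡ 1
So ord_851(788) = 66.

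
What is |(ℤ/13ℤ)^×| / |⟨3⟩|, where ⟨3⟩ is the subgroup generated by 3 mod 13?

4

ord(3) | φ(13) = 13 − 1 = 12 = 2^2 · 3.
Divisors of 12: 1, 2, 3, 4, 6, 12.
Check 3^d mod 13 for each divisor in increasing order:
3^1 ≡ 3
3^2 ≡ 9
3^3 ≡ 1
So ord_13(3) = 3, hence |⟨3⟩| = 3.
Index = |(Z/13Z)^×| / |⟨3⟩| = 12 / 3 = 4.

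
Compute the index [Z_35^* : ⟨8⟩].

6

Since 8 ∈ (Z/35Z)^×, its order divides φ(35) = φ(5·7) = (5−1)·(7−1) = 4·6 = 24 = 2^3 · 3.
Divisors of 24: 1, 2, 3, 4, 6, 8, 12, 24.
Check 8^d mod 35 for each divisor in increasing order:
8^1 ≡ 8
8^2 ≡ 29
8^3 ≡ 22
8^4 ≡ 1
Thus |⟨8⟩| = ord(8) = 4.
The index is φ(35) / ord(8) = 24 / 4 = 6.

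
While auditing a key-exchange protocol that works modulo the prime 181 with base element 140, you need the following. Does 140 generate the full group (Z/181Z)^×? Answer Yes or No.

Yes

φ(181) = 181 − 1 = 180 = 2^2 · 3^2 · 5.
An element g generates (Z/181Z)^× iff g^(180/q) ≢ 1 (mod 181) for each prime q ∈ {2, 3, 5}.
140^90 ≡ 180 (mod 181)  [q = 2: ≢ 1 ✓]
140^60 ≡ 132 (mod 181)  [q = 3: ≢ 1 ✓]
140^36 ≡ 125 (mod 181)  [q = 5: ≢ 1 ✓]
All checks pass, so 140 has order 180 and is a primitive root modulo 181.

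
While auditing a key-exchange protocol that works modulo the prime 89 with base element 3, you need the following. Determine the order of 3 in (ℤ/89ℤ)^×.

By Lagrange's theorem, ord_89(3) divides φ(89) = 89 − 1 = 88 = 2^3 · 11.
Divisors of 88: 1, 2, 4, 8, 11, 22, 44, 88.
Compute 3^d (mod 89) for the divisors d until we hit 1:
3^1 ≡ 3 (mod 89)
3^2 ≡ 9 (mod 89)
3^4 ≡ 81 (mod 89)
3^8 ≡ 64 (mod 89)
3^11 ≡ 37 (mod 89)
3^22 ≡ 34 (mod 89)
3^44 ≡ 88 (mod 89)
3^88 ≡ 1 (mod 89) ✓
Hence ord(3) = 88.

88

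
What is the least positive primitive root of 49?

3

φ(49) = φ(7^2) = 7·(7−1) = 42 = 2 · 3 · 7.
g is a primitive root iff g^(42/q) ≢ 1 (mod 49) for each prime q ∈ {2, 3, 7}.
g = 2: 2^21 ≡ 1 — hits 1, so not a primitive root.
g = 3: 3^21 ≡ 48; 3^14 ≡ 30; 3^6 ≡ 43 — none is 1, so 3 is a primitive root.
The smallest primitive root modulo 49 is 3.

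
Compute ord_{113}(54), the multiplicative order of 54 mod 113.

112

ord(54) | φ(113) = 113 − 1 = 112 = 2^4 · 7.
Divisors of 112: 1, 2, 4, 7, 8, 14, 16, 28, 56, 112.
Test each divisor d:
54^1 ≡ 54 (mod 113)
54^2 ≡ 91 (mod 113)
54^4 ≡ 32 (mod 113)
54^7 ≡ 65 (mod 113)
54^8 ≡ 7 (mod 113)
54^14 ≡ 44 (mod 113)
54^16 ≡ 49 (mod 113)
54^28 ≡ 15 (mod 113)
54^56 ≡ 112 (mod 113)
54^112 ≡ 1 (mod 113) ✓
So ord_113(54) = 112.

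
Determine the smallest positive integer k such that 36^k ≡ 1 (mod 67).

33

By Lagrange's theorem, ord_67(36) divides φ(67) = 67 − 1 = 66 = 2 · 3 · 11.
Divisors of 66: 1, 2, 3, 6, 11, 22, 33, 66.
Compute 36^d (mod 67) for the divisors d until we hit 1:
36^1 ≡ 36 (mod 67)
36^2 ≡ 23 (mod 67)
36^3 ≡ 24 (mod 67)
36^6 ≡ 40 (mod 67)
36^11 ≡ 37 (mod 67)
36^22 ≡ 29 (mod 67)
36^33 ≡ 1 (mod 67) ✓
Therefore the multiplicative order of 36 modulo 67 is 33.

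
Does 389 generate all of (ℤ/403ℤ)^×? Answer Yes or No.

No

403 = 13 · 31 is a product of two distinct odd primes, so (Z/403Z)^× ≅ (Z/13Z)^× × (Z/31Z)^× is not cyclic.
No primitive root modulo 403 exists; in particular 389 is not one.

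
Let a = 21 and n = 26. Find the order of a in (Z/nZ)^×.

4

By Lagrange's theorem, ord_26(21) divides φ(26) = φ(2)·φ(13) = 1·12 = 12 = 2^2 · 3.
Divisors of 12: 1, 2, 3, 4, 6, 12.
Check 21^d mod 26 for each divisor in increasing order:
21^1 ≡ 21
21^2 ≡ 25
21^3 ≡ 5
21^4 ≡ 1
Therefore the multiplicative order of 21 modulo 26 is 4.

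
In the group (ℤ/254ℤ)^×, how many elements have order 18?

φ(254) = φ(2)·φ(127) = 1·126 = 126 = 2 · 3^2 · 7.
In a cyclic group of order 126, there are φ(d) elements of order d for each divisor d of 126, and zero for non-divisors.
18 = 2 · 3^2 divides 126, and φ(18) = 6.

6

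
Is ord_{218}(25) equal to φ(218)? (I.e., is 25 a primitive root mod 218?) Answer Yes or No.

No

φ(218) = φ(2)·φ(109) = 1·108 = 108 = 2^2 · 3^3.
It suffices to check that the order of 25 is not a proper divisor of 108: compute 25^(108/q) for q ∈ {2, 3}.
25^54 ≡ 1 (mod 218)  [q = 2: ≡ 1 ✗]
25^36 ≡ 45 (mod 218)  [q = 3: ≢ 1 ✓]
The check at q = 2 fails, so 25 generates a proper subgroup.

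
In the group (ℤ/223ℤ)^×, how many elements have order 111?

φ(223) = 223 − 1 = 222 = 2 · 3 · 37.
(Z/223Z)^× is cyclic (|G| = 222); a cyclic group of order m has exactly φ(d) elements of each order d | m, and none otherwise.
111 = 3 · 37 divides 222, and φ(111) = 72.

72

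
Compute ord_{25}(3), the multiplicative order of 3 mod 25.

20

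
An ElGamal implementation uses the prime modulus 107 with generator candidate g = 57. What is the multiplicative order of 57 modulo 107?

By Lagrange's theorem, ord_107(57) divides φ(107) = 107 − 1 = 106 = 2 · 53.
Divisors of 106: 1, 2, 53, 106.
Compute 57^d (mod 107) for the divisors d until we hit 1:
57^1 ≡ 57 (mod 107)
57^2 ≡ 39 (mod 107)
57^53 ≡ 1 (mod 107) ✓
Hence ord(57) = 53.

53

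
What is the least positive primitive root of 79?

3

φ(79) = 79 − 1 = 78 = 2 · 3 · 13.
Test candidates g = 2, 3, … against the prime factors q ∈ {2, 3, 13} of φ(79): g is a generator iff g^(78/q) ≢ 1 for every such q.
g = 2: 2^39 ≡ 1 — hits 1, so not a primitive root.
g = 3: 3^39 ≡ 78; 3^26 ≡ 23; 3^6 ≡ 18 — none is 1, so 3 is a primitive root.
So 3 is the smallest generator of (Z/79Z)^×.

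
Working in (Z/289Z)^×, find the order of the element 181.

272

By Lagrange's theorem, ord_289(181) divides φ(289) = φ(17^2) = 17·(17−1) = 272 = 2^4 · 17.
Divisors of 272: 1, 2, 4, 8, 16, 17, 34, 68, 136, 272.
Check 181^d mod 289 for each divisor in increasing order:
181^1 ≡ 181
181^2 ≡ 104
181^4 ≡ 123
181^8 ≡ 101
181^16 ≡ 86
181^17 ≡ 249
181^34 ≡ 155
181^68 ≡ 38
181^136 ≡ 288
181^272 ≡ 1
So ord_289(181) = 272.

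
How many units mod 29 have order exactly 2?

φ(29) = 29 − 1 = 28 = 2^2 · 7.
Since (Z/29Z)^× is cyclic of order 28, the number of elements of order d is φ(d) when d | 28 and 0 otherwise.
2 | 28, and φ(2) = 2 − 1 = 1.

1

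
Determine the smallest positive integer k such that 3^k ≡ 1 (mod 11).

5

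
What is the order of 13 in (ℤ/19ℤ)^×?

Since 13 ∈ (Z/19Z)^×, its order divides φ(19) = 19 − 1 = 18 = 2 · 3^2.
Divisors of 18: 1, 2, 3, 6, 9, 18.
Check 13^d mod 19 for each divisor in increasing order:
13^1 ≡ 13
13^2 ≡ 17
13^3 ≡ 12
13^6 ≡ 11
13^9 ≡ 18
13^18 ≡ 1
So ord_19(13) = 18.

18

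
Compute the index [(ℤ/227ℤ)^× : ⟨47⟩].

Since 47 ∈ (Z/227Z)^×, its order divides φ(227) = 227 − 1 = 226 = 2 · 113.
Divisors of 226: 1, 2, 113, 226.
Check 47^d mod 227 for each divisor in increasing order:
47^1 ≡ 47 (mod 227)
47^2 ≡ 166 (mod 227)
47^113 ≡ 1 (mod 227) ✓
Thus |⟨47⟩| = ord(47) = 113.
[(Z/227Z)^× : ⟨47⟩] = 226/113 = 2.

2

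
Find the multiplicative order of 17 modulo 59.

ord(17) | φ(59) = 59 − 1 = 58 = 2 · 29.
Divisors of 58: 1, 2, 29, 58.
Compute 17^d (mod 59) for the divisors d until we hit 1:
17^1 ≡ 17
17^2 ≡ 53
17^29 ≡ 1
So ord_59(17) = 29.

29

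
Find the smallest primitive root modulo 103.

φ(103) = 103 − 1 = 102 = 2 · 3 · 17.
Test candidates g = 2, 3, … against the prime factors q ∈ {2, 3, 17} of φ(103): g is a generator iff g^(102/q) ≢ 1 for every such q.
g = 2: 2^51 ≡ 1 — hits 1, so not a primitive root.
g = 3: 3^51 ≡ 102; 3^34 ≡ 1 — hits 1, so not a primitive root.
g = 4: 4^51 ≡ 1 — hits 1, so not a primitive root.
g = 5: 5^51 ≡ 102; 5^34 ≡ 56; 5^6 ≡ 72 — none is 1, so 5 is a primitive root.
The smallest primitive root modulo 103 is 5.

5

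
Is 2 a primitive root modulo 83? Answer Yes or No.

φ(83) = 83 − 1 = 82 = 2 · 41.
It suffices to check that the order of 2 is not a proper divisor of 82: compute 2^(82/q) for q ∈ {2, 41}.
2^41 ≡ 82 (mod 83)  [q = 2: ≢ 1 ✓]
2^2 ≡ 4 (mod 83)  [q = 41: ≢ 1 ✓]
None equal 1, so ord_83(2) = 82: 2 is a primitive root.

Yes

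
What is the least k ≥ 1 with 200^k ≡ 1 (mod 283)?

282

Since 200 ∈ (Z/283Z)^×, its order divides φ(283) = 283 − 1 = 282 = 2 · 3 · 47.
Divisors of 282: 1, 2, 3, 6, 47, 94, 141, 282.
Compute 200^d (mod 283) for the divisors d until we hit 1:
200^1 ≡ 200 (mod 283)
200^2 ≡ 97 (mod 283)
200^3 ≡ 156 (mod 283)
200^6 ≡ 281 (mod 283)
200^47 ≡ 239 (mod 283)
200^94 ≡ 238 (mod 283)
200^141 ≡ 282 (mod 283)
200^282 ≡ 1 (mod 283) ✓
The smallest such exponent is 282, so the order of 200 is 282.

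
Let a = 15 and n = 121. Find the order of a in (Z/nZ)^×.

The order of 15 must divide φ(121) = φ(11^2) = 11·(11−1) = 110 = 2 · 5 · 11.
Divisors of 110: 1, 2, 5, 10, 11, 22, 55, 110.
Test each divisor d:
15^1 ≡ 15 (mod 121)
15^2 ≡ 104 (mod 121)
15^5 ≡ 100 (mod 121)
15^10 ≡ 78 (mod 121)
15^11 ≡ 81 (mod 121)
15^22 ≡ 27 (mod 121)
15^55 ≡ 1 (mod 121) ✓
The smallest such exponent is 55, so the order of 15 is 55.

55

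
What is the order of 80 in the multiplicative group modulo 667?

154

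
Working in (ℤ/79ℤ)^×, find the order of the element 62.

Since 62 ∈ (Z/79Z)^×, its order divides φ(79) = 79 − 1 = 78 = 2 · 3 · 13.
Divisors of 78: 1, 2, 3, 6, 13, 26, 39, 78.
Compute 62^d (mod 79) for the divisors d until we hit 1:
62^1 ≡ 62
62^2 ≡ 52
62^3 ≡ 64
62^6 ≡ 67
62^13 ≡ 1
Therefore the multiplicative order of 62 modulo 79 is 13.

13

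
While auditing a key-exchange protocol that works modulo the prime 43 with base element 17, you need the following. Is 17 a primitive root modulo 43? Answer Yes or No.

φ(43) = 43 − 1 = 42 = 2 · 3 · 7.
17 is a primitive root mod 43 iff 17^(φ(43)/q) ≢ 1 for every prime q | φ(43), i.e. q ∈ {2, 3, 7}.
17^21 ≡ 1 (mod 43)  [q = 2: ≡ 1 ✗]
17^14 ≡ 6 (mod 43)  [q = 3: ≢ 1 ✓]
17^6 ≡ 35 (mod 43)  [q = 7: ≢ 1 ✓]
The check at q = 2 fails, so 17 generates a proper subgroup.

No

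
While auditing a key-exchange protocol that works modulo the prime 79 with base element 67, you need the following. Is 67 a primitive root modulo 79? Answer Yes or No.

No

φ(79) = 79 − 1 = 78 = 2 · 3 · 13.
67 is a primitive root mod 79 iff 67^(φ(79)/q) ≢ 1 for every prime q | φ(79), i.e. q ∈ {2, 3, 13}.
67^39 ≡ 1 (mod 79)  [q = 2: ≡ 1 ✗]
67^26 ≡ 1 (mod 79)  [q = 3: ≡ 1 ✗]
67^6 ≡ 21 (mod 79)  [q = 13: ≢ 1 ✓]
67^39 ≡ 1 shows ord(67) | 39, strictly less than φ(79); not a primitive root.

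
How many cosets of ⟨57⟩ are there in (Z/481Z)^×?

By Lagrange's theorem, ord_481(57) divides φ(481) = φ(13·37) = (13−1)·(37−1) = 12·36 = 432 = 2^4 · 3^3.
Divisors of 432: 1, 2, 3, 4, 6, 8, 9, 12, 16, 18, 24, 27, 36, 48, 54, 72, 108, 144, 216, 432.
Evaluate successive powers at the divisors of 432:
57^1 ≡ 57 (mod 481)
57^2 ≡ 363 (mod 481)
57^3 ≡ 8 (mod 481)
57^4 ≡ 456 (mod 481)
57^6 ≡ 64 (mod 481)
57^8 ≡ 144 (mod 481)
57^9 ≡ 31 (mod 481)
57^12 ≡ 248 (mod 481)
57^16 ≡ 53 (mod 481)
57^18 ≡ 480 (mod 481)
57^24 ≡ 417 (mod 481)
57^27 ≡ 450 (mod 481)
57^36 ≡ 1 (mod 481) ✓
Thus |⟨57⟩| = ord(57) = 36.
The index is φ(481) / ord(57) = 432 / 36 = 12.

12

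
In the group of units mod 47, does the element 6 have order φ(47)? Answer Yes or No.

No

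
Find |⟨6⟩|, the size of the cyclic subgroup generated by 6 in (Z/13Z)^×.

12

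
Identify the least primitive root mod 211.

φ(211) = 211 − 1 = 210 = 2 · 3 · 5 · 7.
Test candidates g = 2, 3, … against the prime factors q ∈ {2, 3, 5, 7} of φ(211): g is a generator iff g^(210/q) ≢ 1 for every such q.
g = 2: 2^105 ≡ 210; 2^70 ≡ 196; 2^42 ≡ 107; 2^30 ≡ 171 — none is 1, so 2 is a primitive root.
So 2 is the smallest generator of (Z/211Z)^×.

2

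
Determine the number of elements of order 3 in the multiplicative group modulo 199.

φ(199) = 199 − 1 = 198 = 2 · 3^2 · 11.
(Z/199Z)^× is cyclic (|G| = 198); a cyclic group of order m has exactly φ(d) elements of each order d | m, and none otherwise.
3 | 198, and φ(3) = 3 − 1 = 2.

2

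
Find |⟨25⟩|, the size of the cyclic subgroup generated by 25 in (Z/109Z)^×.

27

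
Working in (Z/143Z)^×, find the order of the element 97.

60

ord(97) | φ(143) = φ(11·13) = (11−1)·(13−1) = 10·12 = 120 = 2^3 · 3 · 5.
Divisors of 120: 1, 2, 3, 4, 5, 6, 8, 10, 12, 15, 20, 24, 30, 40, 60, 120.
Compute 97^d (mod 143) for the divisors d until we hit 1:
97^1 ≡ 97 (mod 143)
97^2 ≡ 114 (mod 143)
97^3 ≡ 47 (mod 143)
97^4 ≡ 126 (mod 143)
97^5 ≡ 67 (mod 143)
97^6 ≡ 64 (mod 143)
97^8 ≡ 3 (mod 143)
97^10 ≡ 56 (mod 143)
97^12 ≡ 92 (mod 143)
97^15 ≡ 34 (mod 143)
97^20 ≡ 133 (mod 143)
97^24 ≡ 27 (mod 143)
97^30 ≡ 12 (mod 143)
97^40 ≡ 100 (mod 143)
97^60 ≡ 1 (mod 143) ✓
The smallest such exponent is 60, so the order of 97 is 60.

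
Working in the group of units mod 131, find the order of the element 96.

130

The order of 96 must divide φ(131) = 131 − 1 = 130 = 2 · 5 · 13.
Divisors of 130: 1, 2, 5, 10, 13, 26, 65, 130.
Check 96^d mod 131 for each divisor in increasing order:
96^1 ≡ 96 (mod 131)
96^2 ≡ 46 (mod 131)
96^5 ≡ 86 (mod 131)
96^10 ≡ 60 (mod 131)
96^13 ≡ 78 (mod 131)
96^26 ≡ 58 (mod 131)
96^65 ≡ 130 (mod 131)
96^130 ≡ 1 (mod 131) ✓
So ord_131(96) = 130.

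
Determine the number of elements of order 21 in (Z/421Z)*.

12

φ(421) = 421 − 1 = 420 = 2^2 · 3 · 5 · 7.
Since (Z/421Z)^× is cyclic of order 420, the number of elements of order d is φ(d) when d | 420 and 0 otherwise.
21 = 3 · 7 divides 420, and φ(21) = 12.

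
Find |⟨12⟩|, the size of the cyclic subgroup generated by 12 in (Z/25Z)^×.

20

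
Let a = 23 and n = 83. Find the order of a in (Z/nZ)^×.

41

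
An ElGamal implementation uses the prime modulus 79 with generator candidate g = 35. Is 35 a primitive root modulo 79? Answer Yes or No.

Yes

φ(79) = 79 − 1 = 78 = 2 · 3 · 13.
An element g generates (Z/79Z)^× iff g^(78/q) ≢ 1 (mod 79) for each prime q ∈ {2, 3, 13}.
35^39 ≡ 78 (mod 79)  [q = 2: ≢ 1 ✓]
35^26 ≡ 23 (mod 79)  [q = 3: ≢ 1 ✓]
35^6 ≡ 10 (mod 79)  [q = 13: ≢ 1 ✓]
None equal 1, so ord_79(35) = 78: 35 is a primitive root.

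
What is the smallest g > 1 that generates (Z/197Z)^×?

φ(197) = 197 − 1 = 196 = 2^2 · 7^2.
g is a primitive root iff g^(196/q) ≢ 1 (mod 197) for each prime q ∈ {2, 7}.
g = 2: 2^98 ≡ 196; 2^28 ≡ 104 — none is 1, so 2 is a primitive root.
The smallest primitive root modulo 197 is 2.

2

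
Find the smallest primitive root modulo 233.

φ(233) = 233 − 1 = 232 = 2^3 · 29.
g is a primitive root iff g^(232/q) ≢ 1 (mod 233) for each prime q ∈ {2, 29}.
g = 2: 2^116 ≡ 1 — hits 1, so not a primitive root.
g = 3: 3^116 ≡ 232; 3^8 ≡ 37 — none is 1, so 3 is a primitive root.
The smallest primitive root modulo 233 is 3.

3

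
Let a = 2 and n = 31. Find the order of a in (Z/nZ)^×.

The order of 2 must divide φ(31) = 31 − 1 = 30 = 2 · 3 · 5.
Divisors of 30: 1, 2, 3, 5, 6, 10, 15, 30.
Check 2^d mod 31 for each divisor in increasing order:
2^1 ≡ 2 (mod 31)
2^2 ≡ 4 (mod 31)
2^3 ≡ 8 (mod 31)
2^5 ≡ 1 (mod 31) ✓
The smallest such exponent is 5, so the order of 2 is 5.

5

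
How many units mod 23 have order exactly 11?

10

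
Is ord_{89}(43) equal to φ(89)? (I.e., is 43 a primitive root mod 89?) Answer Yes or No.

Yes

φ(89) = 89 − 1 = 88 = 2^3 · 11.
An element g generates (Z/89Z)^× iff g^(88/q) ≢ 1 (mod 89) for each prime q ∈ {2, 11}.
43^44 ≡ 88 (mod 89)  [q = 2: ≢ 1 ✓]
43^8 ≡ 67 (mod 89)  [q = 11: ≢ 1 ✓]
All checks pass, so 43 has order 88 and is a primitive root modulo 89.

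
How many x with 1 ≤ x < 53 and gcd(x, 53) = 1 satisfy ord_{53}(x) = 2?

φ(53) = 53 − 1 = 52 = 2^2 · 13.
Since (Z/53Z)^× is cyclic of order 52, the number of elements of order d is φ(d) when d | 52 and 0 otherwise.
2 | 52, and φ(2) = 2 − 1 = 1.

1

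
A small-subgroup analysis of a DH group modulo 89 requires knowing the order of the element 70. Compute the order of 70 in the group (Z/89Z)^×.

88

Since 70 ∈ (Z/89Z)^×, its order divides φ(89) = 89 − 1 = 88 = 2^3 · 11.
Divisors of 88: 1, 2, 4, 8, 11, 22, 44, 88.
Evaluate successive powers at the divisors of 88:
70^1 ≡ 70
70^2 ≡ 5
70^4 ≡ 25
70^8 ≡ 2
70^11 ≡ 77
70^22 ≡ 55
70^44 ≡ 88
70^88 ≡ 1
Hence ord(70) = 88.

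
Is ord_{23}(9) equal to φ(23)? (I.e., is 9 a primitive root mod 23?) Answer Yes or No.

No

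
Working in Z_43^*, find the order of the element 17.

By Lagrange's theorem, ord_43(17) divides φ(43) = 43 − 1 = 42 = 2 · 3 · 7.
Divisors of 42: 1, 2, 3, 6, 7, 14, 21, 42.
Evaluate successive powers at the divisors of 42:
17^1 ≡ 17
17^2 ≡ 31
17^3 ≡ 11
17^6 ≡ 35
17^7 ≡ 36
17^14 ≡ 6
17^21 ≡ 1
Therefore the multiplicative order of 17 modulo 43 is 21.

21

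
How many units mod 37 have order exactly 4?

2

φ(37) = 37 − 1 = 36 = 2^2 · 3^2.
(Z/37Z)^× is cyclic (|G| = 36); a cyclic group of order m has exactly φ(d) elements of each order d | m, and none otherwise.
4 = 2^2 divides 36, and φ(4) = 2.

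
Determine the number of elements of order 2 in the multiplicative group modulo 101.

φ(101) = 101 − 1 = 100 = 2^2 · 5^2.
Since (Z/101Z)^× is cyclic of order 100, the number of elements of order d is φ(d) when d | 100 and 0 otherwise.
2 | 100, and φ(2) = 2 − 1 = 1.

1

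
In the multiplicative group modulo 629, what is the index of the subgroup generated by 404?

16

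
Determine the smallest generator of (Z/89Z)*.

3

φ(89) = 89 − 1 = 88 = 2^3 · 11.
Test candidates g = 2, 3, … against the prime factors q ∈ {2, 11} of φ(89): g is a generator iff g^(88/q) ≢ 1 for every such q.
g = 2: 2^44 ≡ 1 — hits 1, so not a primitive root.
g = 3: 3^44 ≡ 88; 3^8 ≡ 64 — none is 1, so 3 is a primitive root.
The smallest primitive root modulo 89 is 3.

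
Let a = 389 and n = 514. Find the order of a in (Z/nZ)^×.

256

The order of 389 must divide φ(514) = φ(2)·φ(257) = 1·256 = 256 = 2^8.
Divisors of 256: 1, 2, 4, 8, 16, 32, 64, 128, 256.
Compute 389^d (mod 514) for the divisors d until we hit 1:
389^1 ≡ 389 (mod 514)
389^2 ≡ 205 (mod 514)
389^4 ≡ 391 (mod 514)
389^8 ≡ 223 (mod 514)
389^16 ≡ 385 (mod 514)
389^32 ≡ 193 (mod 514)
389^64 ≡ 241 (mod 514)
389^128 ≡ 513 (mod 514)
389^256 ≡ 1 (mod 514) ✓
Therefore the multiplicative order of 389 modulo 514 is 256.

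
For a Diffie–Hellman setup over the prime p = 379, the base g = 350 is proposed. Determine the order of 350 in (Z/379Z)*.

63

Since 350 ∈ (Z/379Z)^×, its order divides φ(379) = 379 − 1 = 378 = 2 · 3^3 · 7.
Divisors of 378: 1, 2, 3, 6, 7, 9, 14, 18, 21, 27, 42, 54, 63, 126, 189, 378.
Check 350^d mod 379 for each divisor in increasing order:
350^1 ≡ 350 (mod 379)
350^2 ≡ 83 (mod 379)
350^3 ≡ 246 (mod 379)
350^6 ≡ 255 (mod 379)
350^7 ≡ 185 (mod 379)
350^9 ≡ 195 (mod 379)
350^14 ≡ 115 (mod 379)
350^18 ≡ 125 (mod 379)
350^21 ≡ 51 (mod 379)
350^27 ≡ 119 (mod 379)
350^42 ≡ 327 (mod 379)
350^54 ≡ 138 (mod 379)
350^63 ≡ 1 (mod 379) ✓
The smallest such exponent is 63, so the order of 350 is 63.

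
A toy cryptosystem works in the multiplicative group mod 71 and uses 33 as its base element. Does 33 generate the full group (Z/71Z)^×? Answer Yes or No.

Yes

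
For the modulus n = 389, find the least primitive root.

2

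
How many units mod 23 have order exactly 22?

10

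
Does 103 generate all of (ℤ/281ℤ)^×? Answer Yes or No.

φ(281) = 281 − 1 = 280 = 2^3 · 5 · 7.
103 is a primitive root mod 281 iff 103^(φ(281)/q) ≢ 1 for every prime q | φ(281), i.e. q ∈ {2, 5, 7}.
103^140 ≡ 280 (mod 281)  [q = 2: ≢ 1 ✓]
103^56 ≡ 232 (mod 281)  [q = 5: ≢ 1 ✓]
103^40 ≡ 249 (mod 281)  [q = 7: ≢ 1 ✓]
Every test exponent gives a nontrivial residue, hence 103 generates the full group.

Yes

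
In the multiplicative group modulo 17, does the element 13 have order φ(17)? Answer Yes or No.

φ(17) = 17 − 1 = 16 = 2^4.
Test 13^(16/q) mod 17 for each prime factor q of 16:
13^8 ≡ 1 (mod 17)  [q = 2: ≡ 1 ✗]
Since 13^8 ≡ 1, the order of 13 divides 8 < 16, so 13 is not a primitive root.

No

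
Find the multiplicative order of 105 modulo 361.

342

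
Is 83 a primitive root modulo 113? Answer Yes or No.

No

φ(113) = 113 − 1 = 112 = 2^4 · 7.
Test 83^(112/q) mod 113 for each prime factor q of 112:
83^56 ≡ 1 (mod 113)  [q = 2: ≡ 1 ✗]
83^16 ≡ 109 (mod 113)  [q = 7: ≢ 1 ✓]
The check at q = 2 fails, so 83 generates a proper subgroup.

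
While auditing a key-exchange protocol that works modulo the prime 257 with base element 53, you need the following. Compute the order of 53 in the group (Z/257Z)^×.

256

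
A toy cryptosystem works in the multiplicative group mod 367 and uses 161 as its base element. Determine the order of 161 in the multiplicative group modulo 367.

ord(161) | φ(367) = 367 − 1 = 366 = 2 · 3 · 61.
Divisors of 366: 1, 2, 3, 6, 61, 122, 183, 366.
Check 161^d mod 367 for each divisor in increasing order:
161^1 ≡ 161 (mod 367)
161^2 ≡ 231 (mod 367)
161^3 ≡ 124 (mod 367)
161^6 ≡ 329 (mod 367)
161^61 ≡ 283 (mod 367)
161^122 ≡ 83 (mod 367)
161^183 ≡ 1 (mod 367) ✓
Hence ord(161) = 183.

183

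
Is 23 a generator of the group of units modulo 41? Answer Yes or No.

No

φ(41) = 41 − 1 = 40 = 2^3 · 5.
It suffices to check that the order of 23 is not a proper divisor of 40: compute 23^(40/q) for q ∈ {2, 5}.
23^20 ≡ 1 (mod 41)  [q = 2: ≡ 1 ✗]
23^8 ≡ 10 (mod 41)  [q = 5: ≢ 1 ✓]
23^20 ≡ 1 shows ord(23) | 20, strictly less than φ(41); not a primitive root.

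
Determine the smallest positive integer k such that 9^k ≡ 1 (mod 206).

ord(9) | φ(206) = φ(2)·φ(103) = 1·102 = 102 = 2 · 3 · 17.
Divisors of 102: 1, 2, 3, 6, 17, 34, 51, 102.
Evaluate successive powers at the divisors of 102:
9^1 ≡ 9 (mod 206)
9^2 ≡ 81 (mod 206)
9^3 ≡ 111 (mod 206)
9^6 ≡ 167 (mod 206)
9^17 ≡ 1 (mod 206) ✓
The smallest such exponent is 17, so the order of 9 is 17.

17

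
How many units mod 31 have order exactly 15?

8

φ(31) = 31 − 1 = 30 = 2 · 3 · 5.
Since (Z/31Z)^× is cyclic of order 30, the number of elements of order d is φ(d) when d | 30 and 0 otherwise.
15 = 3 · 5 divides 30, and φ(15) = 8.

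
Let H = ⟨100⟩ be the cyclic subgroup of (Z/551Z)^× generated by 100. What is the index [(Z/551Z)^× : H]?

The order of 100 must divide φ(551) = φ(19·29) = (19−1)·(29−1) = 18·28 = 504 = 2^3 · 3^2 · 7.
Divisors of 504: 1, 2, 3, 4, 6, 7, 8, 9, 12, 14, 18, 21, 24, 28, 36, 42, 56, 63, 72, 84, 126, 168, 252, 504.
Test each divisor d:
100^1 ≡ 100
100^2 ≡ 82
100^3 ≡ 486
100^4 ≡ 112
100^6 ≡ 368
100^7 ≡ 434
100^8 ≡ 422
100^9 ≡ 324
100^12 ≡ 429
100^14 ≡ 465
100^18 ≡ 286
100^21 ≡ 144
100^24 ≡ 7
100^28 ≡ 233
100^36 ≡ 248
100^42 ≡ 349
100^56 ≡ 291
100^63 ≡ 115
100^72 ≡ 343
100^84 ≡ 30
100^126 ≡ 1
The order of 100 is 126, so the subgroup it generates has 126 elements.
The index is φ(551) / ord(100) = 504 / 126 = 4.

4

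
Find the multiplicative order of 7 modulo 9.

3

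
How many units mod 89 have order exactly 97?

φ(89) = 89 − 1 = 88 = 2^3 · 11.
(Z/89Z)^× is cyclic (|G| = 88); a cyclic group of order m has exactly φ(d) elements of each order d | m, and none otherwise.
Here 88 is not a multiple of 97, so there are no elements of order 97.

0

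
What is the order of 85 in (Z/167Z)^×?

83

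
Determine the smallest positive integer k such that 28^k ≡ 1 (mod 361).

9

Since 28 ∈ (Z/361Z)^×, its order divides φ(361) = φ(19^2) = 19·(19−1) = 342 = 2 · 3^2 · 19.
Divisors of 342: 1, 2, 3, 6, 9, 18, 19, 38, 57, 114, 171, 342.
Check 28^d mod 361 for each divisor in increasing order:
28^1 ≡ 28
28^2 ≡ 62
28^3 ≡ 292
28^6 ≡ 68
28^9 ≡ 1
The smallest such exponent is 9, so the order of 28 is 9.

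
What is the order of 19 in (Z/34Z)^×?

8

ord(19) | φ(34) = φ(2)·φ(17) = 1·16 = 16 = 2^4.
Divisors of 16: 1, 2, 4, 8, 16.
Test each divisor d:
19^1 ≡ 19 (mod 34)
19^2 ≡ 21 (mod 34)
19^4 ≡ 33 (mod 34)
19^8 ≡ 1 (mod 34) ✓
Therefore the multiplicative order of 19 modulo 34 is 8.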